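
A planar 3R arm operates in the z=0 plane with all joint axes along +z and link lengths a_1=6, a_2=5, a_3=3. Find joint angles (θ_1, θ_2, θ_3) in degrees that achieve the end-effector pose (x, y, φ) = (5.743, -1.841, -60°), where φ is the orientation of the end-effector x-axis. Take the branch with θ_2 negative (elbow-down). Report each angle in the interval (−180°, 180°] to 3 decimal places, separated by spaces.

65.237 -134.996 9.759

wrist centre = target − a_3·(cos φ, sin φ) = (4.2430, 0.7571)
cos θ_2 = (18.5762−6²−5²)/(2·6·5) = -0.7071; θ_2 = -134.9965° (elbow-down)
β = atan2(0.7571,4.2430) = 10.1168°; ψ = atan2(-3.5358,2.4647) = -55.1206°
θ_1 = β − ψ = 65.2374°
θ_3 = φ − θ_1 − θ_2 = 9.7591° (wrapped to (-180°,180°])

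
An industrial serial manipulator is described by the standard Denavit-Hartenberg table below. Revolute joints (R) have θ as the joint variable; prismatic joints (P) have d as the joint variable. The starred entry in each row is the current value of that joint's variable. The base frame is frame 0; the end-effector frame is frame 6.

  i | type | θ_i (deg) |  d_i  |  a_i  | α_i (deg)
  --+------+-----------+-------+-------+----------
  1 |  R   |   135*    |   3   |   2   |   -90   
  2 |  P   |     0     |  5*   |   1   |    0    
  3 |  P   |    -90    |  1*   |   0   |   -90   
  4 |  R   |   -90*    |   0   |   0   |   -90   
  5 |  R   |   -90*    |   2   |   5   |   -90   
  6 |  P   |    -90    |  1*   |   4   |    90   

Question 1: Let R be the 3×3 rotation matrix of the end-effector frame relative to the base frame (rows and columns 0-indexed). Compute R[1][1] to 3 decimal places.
End-effector y-axis (col 1 of R) = (-0.7071,-0.7071,0.0000)
R[1][1] = -0.7071

-0.707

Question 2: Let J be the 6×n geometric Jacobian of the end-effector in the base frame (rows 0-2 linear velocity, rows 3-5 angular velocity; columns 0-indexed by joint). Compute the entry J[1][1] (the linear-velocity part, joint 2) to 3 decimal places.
prismatic axis z_1 = (-0.7071,-0.7071,0.0000)
J_v[:, 1] = z_1; J_ω[:, 1] = (0,0,0)
entry J[1][1] = -0.7071

-0.707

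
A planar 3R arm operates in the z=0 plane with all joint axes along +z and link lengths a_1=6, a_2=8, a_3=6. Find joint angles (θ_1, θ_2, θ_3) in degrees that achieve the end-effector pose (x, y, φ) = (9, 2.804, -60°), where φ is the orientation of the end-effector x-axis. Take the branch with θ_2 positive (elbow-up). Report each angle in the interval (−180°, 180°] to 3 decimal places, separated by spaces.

wrist centre = target − a_3·(cos φ, sin φ) = (6.0000, 8.0002)
cos θ_2 = (100.0024−6²−8²)/(2·6·8) = 0.0000; θ_2 = 89.9985° (elbow-up)
β = atan2(8.0002,6.0000) = 53.1306°; ψ = atan2(8.0000,6.0002) = 53.1292°
θ_1 = β − ψ = 0.0015°
θ_3 = φ − θ_1 − θ_2 = -150.0000° (wrapped to (-180°,180°])

0.001 89.999 -150.000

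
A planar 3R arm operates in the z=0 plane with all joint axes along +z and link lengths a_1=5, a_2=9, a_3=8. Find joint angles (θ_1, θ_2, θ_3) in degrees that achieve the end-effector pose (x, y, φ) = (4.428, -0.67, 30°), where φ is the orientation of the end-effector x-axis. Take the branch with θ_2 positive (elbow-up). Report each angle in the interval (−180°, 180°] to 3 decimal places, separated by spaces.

120.003 149.997 120.000

wrist centre = target − a_3·(cos φ, sin φ) = (-2.5002, -4.6700)
cos θ_2 = (28.0599−5²−9²)/(2·5·9) = -0.8660; θ_2 = 149.9972° (elbow-up)
β = atan2(-4.6700,-2.5002) = -118.1635°; ψ = atan2(4.5004,-2.7940) = 121.8336°
θ_1 = β − ψ = -239.9971°
θ_3 = φ − θ_1 − θ_2 = 119.9999° (wrapped to (-180°,180°])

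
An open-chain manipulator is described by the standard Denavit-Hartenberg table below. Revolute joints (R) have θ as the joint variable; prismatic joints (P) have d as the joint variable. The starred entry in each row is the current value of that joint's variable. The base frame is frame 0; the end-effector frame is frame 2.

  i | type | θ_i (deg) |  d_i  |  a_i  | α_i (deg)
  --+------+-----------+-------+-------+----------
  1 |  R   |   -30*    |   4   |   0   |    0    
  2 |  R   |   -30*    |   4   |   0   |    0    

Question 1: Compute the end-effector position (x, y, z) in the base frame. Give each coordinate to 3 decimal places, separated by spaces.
0.000 0.000 8.000

after link 1: o_1 = (0.0000, 0.0000, 4.0000)
after link 2: o_2 = (0.0000, 0.0000, 8.0000)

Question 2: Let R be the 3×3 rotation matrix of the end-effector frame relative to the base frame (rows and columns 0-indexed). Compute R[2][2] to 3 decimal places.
1.000

End-effector z-axis (col 2 of R) = (0.0000,0.0000,1.0000)
R[2][2] = 1.0000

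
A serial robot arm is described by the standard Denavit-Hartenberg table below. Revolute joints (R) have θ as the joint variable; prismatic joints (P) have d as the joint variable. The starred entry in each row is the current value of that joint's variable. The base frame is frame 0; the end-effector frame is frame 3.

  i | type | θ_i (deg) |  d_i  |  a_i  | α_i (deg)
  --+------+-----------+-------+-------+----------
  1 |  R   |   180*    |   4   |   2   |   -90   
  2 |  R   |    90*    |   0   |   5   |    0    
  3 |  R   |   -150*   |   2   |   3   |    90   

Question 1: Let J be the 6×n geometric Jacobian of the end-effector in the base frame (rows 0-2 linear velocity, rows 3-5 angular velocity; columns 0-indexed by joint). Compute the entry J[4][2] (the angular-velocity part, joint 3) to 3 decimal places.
axis z_2 = (-0.0000,-1.0000,0.0000); lever o_n−o_2 = (-1.5000,-2.0000,2.5981)
cross product → J_v[:, 2] = (-2.5981,0.0000,-1.5000)
J_ω[:, 2] = z_2
entry J[4][2] = -1.0000

-1.000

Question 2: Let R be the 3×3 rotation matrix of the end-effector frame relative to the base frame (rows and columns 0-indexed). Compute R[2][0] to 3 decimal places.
0.866

End-effector x-axis (col 0 of R) = (-0.5000,0.0000,0.8660)
R[2][0] = 0.8660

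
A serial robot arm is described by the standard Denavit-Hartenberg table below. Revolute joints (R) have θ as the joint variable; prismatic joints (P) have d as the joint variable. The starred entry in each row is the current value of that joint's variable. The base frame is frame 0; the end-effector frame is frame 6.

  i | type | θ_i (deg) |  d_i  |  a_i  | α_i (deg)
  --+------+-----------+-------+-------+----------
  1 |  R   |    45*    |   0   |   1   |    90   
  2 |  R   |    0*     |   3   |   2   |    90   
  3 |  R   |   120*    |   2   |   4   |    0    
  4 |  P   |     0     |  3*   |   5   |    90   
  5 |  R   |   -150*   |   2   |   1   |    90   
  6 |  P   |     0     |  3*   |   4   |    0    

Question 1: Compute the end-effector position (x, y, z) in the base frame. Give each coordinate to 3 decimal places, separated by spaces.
after link 1: o_1 = (0.7071, 0.7071, 0.0000)
after link 2: o_2 = (4.2426, -0.0000, 0.0000)
after link 3: o_3 = (5.2779, -3.8637, -2.0000)
after link 4: o_4 = (6.5720, -8.6933, -5.0000)
after link 5: o_5 = (8.2797, -7.3392, -4.5000)
after link 6: o_6 = (6.9949, -2.5442, -5.0981)

6.995 -2.544 -5.098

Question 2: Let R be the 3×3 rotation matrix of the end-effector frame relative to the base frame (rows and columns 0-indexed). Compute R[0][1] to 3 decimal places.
0.966

End-effector y-axis (col 1 of R) = (0.9659,0.2588,0.0000)
R[0][1] = 0.9659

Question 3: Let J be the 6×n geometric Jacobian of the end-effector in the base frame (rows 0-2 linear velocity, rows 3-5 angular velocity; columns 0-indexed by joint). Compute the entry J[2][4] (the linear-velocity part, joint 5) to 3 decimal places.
axis z_4 = (0.9659,0.2588,-0.0000); lever o_n−o_4 = (0.4229,6.1491,-0.0981)
cross product → J_v[:, 4] = (-0.0254,0.0947,5.8301)
J_ω[:, 4] = z_4
entry J[2][4] = 5.8301

5.830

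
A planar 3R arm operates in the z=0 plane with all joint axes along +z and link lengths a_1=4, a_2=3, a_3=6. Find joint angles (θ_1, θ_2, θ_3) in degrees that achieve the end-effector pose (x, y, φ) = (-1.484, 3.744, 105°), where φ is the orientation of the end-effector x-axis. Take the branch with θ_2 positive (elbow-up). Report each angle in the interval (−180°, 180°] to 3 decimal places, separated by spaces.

wrist centre = target − a_3·(cos φ, sin φ) = (0.0689, -2.0516)
cos θ_2 = (4.2136−4²−3²)/(2·4·3) = -0.8661; θ_2 = 150.0084° (elbow-up)
β = atan2(-2.0516,0.0689) = -88.0761°; ψ = atan2(1.4996,1.4017) = 46.9329°
θ_1 = β − ψ = -135.0090°
θ_3 = φ − θ_1 − θ_2 = 90.0006° (wrapped to (-180°,180°])

-135.009 150.008 90.001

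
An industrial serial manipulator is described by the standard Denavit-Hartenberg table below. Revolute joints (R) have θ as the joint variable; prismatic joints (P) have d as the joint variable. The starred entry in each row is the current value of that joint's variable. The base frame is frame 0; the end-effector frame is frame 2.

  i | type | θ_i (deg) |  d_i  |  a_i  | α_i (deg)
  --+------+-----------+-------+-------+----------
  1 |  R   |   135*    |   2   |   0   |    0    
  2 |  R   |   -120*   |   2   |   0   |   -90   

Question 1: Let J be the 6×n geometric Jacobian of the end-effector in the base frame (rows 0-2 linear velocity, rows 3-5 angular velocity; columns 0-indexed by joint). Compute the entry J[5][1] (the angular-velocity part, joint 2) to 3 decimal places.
1.000

axis z_1 = (0.0000,0.0000,1.0000); lever o_n−o_1 = (0.0000,0.0000,2.0000)
cross product → J_v[:, 1] = (0.0000,0.0000,0.0000)
J_ω[:, 1] = z_1
entry J[5][1] = 1.0000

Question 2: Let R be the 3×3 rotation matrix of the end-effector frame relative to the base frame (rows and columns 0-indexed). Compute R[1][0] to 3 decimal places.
0.259

End-effector x-axis (col 0 of R) = (0.9659,0.2588,0.0000)
R[1][0] = 0.2588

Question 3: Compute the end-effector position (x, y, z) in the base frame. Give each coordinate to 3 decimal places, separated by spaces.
after link 1: o_1 = (0.0000, 0.0000, 2.0000)
after link 2: o_2 = (0.0000, 0.0000, 4.0000)

0.000 0.000 4.000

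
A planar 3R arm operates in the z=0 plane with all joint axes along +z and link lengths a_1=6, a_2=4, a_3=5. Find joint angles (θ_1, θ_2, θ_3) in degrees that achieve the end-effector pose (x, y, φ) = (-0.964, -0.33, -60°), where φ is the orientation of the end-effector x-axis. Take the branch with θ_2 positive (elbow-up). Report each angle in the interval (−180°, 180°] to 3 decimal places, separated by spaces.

wrist centre = target − a_3·(cos φ, sin φ) = (-3.4640, 4.0001)
cos θ_2 = (28.0003−6²−4²)/(2·6·4) = -0.5000; θ_2 = 119.9996° (elbow-up)
β = atan2(4.0001,-3.4640) = 130.8917°; ψ = atan2(3.4641,4.0000) = 40.8933°
θ_1 = β − ψ = 89.9983°
θ_3 = φ − θ_1 − θ_2 = 90.0021° (wrapped to (-180°,180°])

89.998 120.000 90.002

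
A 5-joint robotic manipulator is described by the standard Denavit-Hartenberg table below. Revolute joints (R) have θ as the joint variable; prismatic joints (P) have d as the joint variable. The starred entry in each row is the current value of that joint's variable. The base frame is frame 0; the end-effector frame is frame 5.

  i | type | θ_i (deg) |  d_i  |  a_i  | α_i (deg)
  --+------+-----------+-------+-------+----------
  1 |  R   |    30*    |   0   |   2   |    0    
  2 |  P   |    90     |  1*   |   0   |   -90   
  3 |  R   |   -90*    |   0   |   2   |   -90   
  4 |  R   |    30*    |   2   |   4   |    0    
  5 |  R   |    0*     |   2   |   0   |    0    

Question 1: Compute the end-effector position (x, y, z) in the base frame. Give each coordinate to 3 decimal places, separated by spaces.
1.464 5.464 6.464

after link 1: o_1 = (1.7321, 1.0000, 0.0000)
after link 2: o_2 = (1.7321, 1.0000, 1.0000)
after link 3: o_3 = (1.7321, 1.0000, 3.0000)
after link 4: o_4 = (2.4641, 3.7321, 6.4641)
after link 5: o_5 = (1.4641, 5.4641, 6.4641)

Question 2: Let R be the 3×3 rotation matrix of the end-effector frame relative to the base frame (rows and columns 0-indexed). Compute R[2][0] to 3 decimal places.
0.866

End-effector x-axis (col 0 of R) = (0.4330,0.2500,0.8660)
R[2][0] = 0.8660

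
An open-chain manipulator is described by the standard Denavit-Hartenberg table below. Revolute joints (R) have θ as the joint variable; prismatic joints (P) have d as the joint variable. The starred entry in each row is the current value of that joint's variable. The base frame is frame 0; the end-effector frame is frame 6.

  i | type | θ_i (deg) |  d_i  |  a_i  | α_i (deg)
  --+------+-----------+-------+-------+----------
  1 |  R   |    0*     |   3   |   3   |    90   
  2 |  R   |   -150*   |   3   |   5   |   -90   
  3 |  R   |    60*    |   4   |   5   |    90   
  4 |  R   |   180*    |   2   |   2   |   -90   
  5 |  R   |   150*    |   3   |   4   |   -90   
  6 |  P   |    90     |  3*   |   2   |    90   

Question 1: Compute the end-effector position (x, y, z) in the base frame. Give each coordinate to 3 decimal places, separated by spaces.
after link 1: o_1 = (3.0000, 0.0000, 3.0000)
after link 2: o_2 = (-1.3301, -3.0000, 0.5000)
after link 3: o_3 = (-1.4952, 1.3301, -4.2141)
after link 4: o_4 = (-2.1292, -1.4019, -4.5801)
after link 5: o_5 = (-3.6292, 2.5981, -1.9821)
after link 6: o_6 = (-5.2272, 2.5981, -5.2141)

-5.227 2.598 -5.214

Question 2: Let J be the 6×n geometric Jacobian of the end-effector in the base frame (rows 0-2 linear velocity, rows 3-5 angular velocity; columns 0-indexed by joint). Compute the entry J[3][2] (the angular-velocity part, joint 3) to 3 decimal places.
axis z_2 = (0.5000,-0.0000,-0.8660); lever o_n−o_2 = (-3.8971,5.5981,-5.7141)
cross product → J_v[:, 2] = (4.8481,6.2321,2.7990)
J_ω[:, 2] = z_2
entry J[3][2] = 0.5000

0.500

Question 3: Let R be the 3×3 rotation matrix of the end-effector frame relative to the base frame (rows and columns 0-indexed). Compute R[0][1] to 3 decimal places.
End-effector y-axis (col 1 of R) = (-0.8660,-0.0000,-0.5000)
R[0][1] = -0.8660

-0.866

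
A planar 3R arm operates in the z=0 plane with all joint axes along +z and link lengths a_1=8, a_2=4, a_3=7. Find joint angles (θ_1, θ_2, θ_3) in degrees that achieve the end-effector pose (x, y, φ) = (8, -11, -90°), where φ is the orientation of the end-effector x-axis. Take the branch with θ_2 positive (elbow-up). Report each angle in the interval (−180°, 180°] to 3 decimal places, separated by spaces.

-53.130 90.000 -126.870

wrist centre = target − a_3·(cos φ, sin φ) = (8.0000, -4.0000)
cos θ_2 = (80.0000−8²−4²)/(2·8·4) = 0.0000; θ_2 = 90.0000° (elbow-up)
β = atan2(-4.0000,8.0000) = -26.5651°; ψ = atan2(4.0000,8.0000) = 26.5651°
θ_1 = β − ψ = -53.1301°
θ_3 = φ − θ_1 − θ_2 = -126.8699° (wrapped to (-180°,180°])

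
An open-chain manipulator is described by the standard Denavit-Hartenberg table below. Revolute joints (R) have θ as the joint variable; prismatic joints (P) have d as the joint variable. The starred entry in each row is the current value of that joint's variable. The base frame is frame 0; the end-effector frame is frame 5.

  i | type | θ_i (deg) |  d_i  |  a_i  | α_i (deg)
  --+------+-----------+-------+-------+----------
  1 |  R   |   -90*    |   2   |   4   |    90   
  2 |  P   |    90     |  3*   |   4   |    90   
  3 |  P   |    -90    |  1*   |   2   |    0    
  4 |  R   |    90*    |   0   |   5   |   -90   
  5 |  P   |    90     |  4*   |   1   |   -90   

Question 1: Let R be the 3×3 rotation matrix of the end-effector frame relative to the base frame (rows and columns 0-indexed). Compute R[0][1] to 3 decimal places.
1.000

End-effector y-axis (col 1 of R) = (1.0000,0.0000,-0.0000)
R[0][1] = 1.0000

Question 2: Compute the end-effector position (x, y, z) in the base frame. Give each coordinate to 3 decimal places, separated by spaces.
after link 1: o_1 = (0.0000, -4.0000, 2.0000)
after link 2: o_2 = (-3.0000, -4.0000, 6.0000)
after link 3: o_3 = (-1.0000, -5.0000, 6.0000)
after link 4: o_4 = (-1.0000, -5.0000, 11.0000)
after link 5: o_5 = (-5.0000, -4.0000, 11.0000)

-5.000 -4.000 11.000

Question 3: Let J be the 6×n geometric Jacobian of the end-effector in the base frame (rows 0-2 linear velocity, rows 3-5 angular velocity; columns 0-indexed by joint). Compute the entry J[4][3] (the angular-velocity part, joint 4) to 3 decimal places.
-1.000

axis z_3 = (-0.0000,-1.0000,-0.0000); lever o_n−o_3 = (-4.0000,1.0000,5.0000)
cross product → J_v[:, 3] = (-5.0000,0.0000,-4.0000)
J_ω[:, 3] = z_3
entry J[4][3] = -1.0000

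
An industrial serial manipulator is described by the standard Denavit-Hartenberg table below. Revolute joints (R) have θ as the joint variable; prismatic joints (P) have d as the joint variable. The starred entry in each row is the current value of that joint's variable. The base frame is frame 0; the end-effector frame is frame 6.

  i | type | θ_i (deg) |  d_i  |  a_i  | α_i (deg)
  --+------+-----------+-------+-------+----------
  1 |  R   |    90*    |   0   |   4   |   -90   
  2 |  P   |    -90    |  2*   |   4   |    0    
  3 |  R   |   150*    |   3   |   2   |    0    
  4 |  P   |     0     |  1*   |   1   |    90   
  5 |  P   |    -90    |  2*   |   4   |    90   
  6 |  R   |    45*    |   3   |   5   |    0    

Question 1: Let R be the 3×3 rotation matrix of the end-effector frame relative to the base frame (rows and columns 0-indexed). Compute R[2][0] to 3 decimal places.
End-effector x-axis (col 0 of R) = (0.7071,0.6124,0.3536)
R[2][0] = 0.3536

0.354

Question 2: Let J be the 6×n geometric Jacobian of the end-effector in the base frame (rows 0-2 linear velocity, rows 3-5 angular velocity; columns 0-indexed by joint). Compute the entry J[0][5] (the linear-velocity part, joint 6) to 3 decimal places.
axis z_5 = (0.0000,-0.5000,0.8660); lever o_n−o_5 = (3.5355,1.5619,4.3658)
cross product → J_v[:, 5] = (-3.5355,3.0619,1.7678)
J_ω[:, 5] = z_5
entry J[0][5] = -3.5355

-3.536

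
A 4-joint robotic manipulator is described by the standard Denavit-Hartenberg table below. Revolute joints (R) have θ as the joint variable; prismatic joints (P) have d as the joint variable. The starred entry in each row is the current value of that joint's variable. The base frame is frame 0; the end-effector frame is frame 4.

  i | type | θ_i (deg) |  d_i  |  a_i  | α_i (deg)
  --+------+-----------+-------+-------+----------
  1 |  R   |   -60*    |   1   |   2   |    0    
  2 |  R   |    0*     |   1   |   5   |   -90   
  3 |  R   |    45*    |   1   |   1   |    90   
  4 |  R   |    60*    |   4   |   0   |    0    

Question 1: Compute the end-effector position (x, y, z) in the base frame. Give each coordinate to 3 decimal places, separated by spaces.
after link 1: o_1 = (1.0000, -1.7321, 1.0000)
after link 2: o_2 = (3.5000, -6.0622, 2.0000)
after link 3: o_3 = (4.7196, -6.1746, 1.2929)
after link 4: o_4 = (6.1338, -8.6240, 4.1213)

6.134 -8.624 4.121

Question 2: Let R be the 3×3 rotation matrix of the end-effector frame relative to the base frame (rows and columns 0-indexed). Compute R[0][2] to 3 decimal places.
End-effector z-axis (col 2 of R) = (0.3536,-0.6124,0.7071)
R[0][2] = 0.3536

0.354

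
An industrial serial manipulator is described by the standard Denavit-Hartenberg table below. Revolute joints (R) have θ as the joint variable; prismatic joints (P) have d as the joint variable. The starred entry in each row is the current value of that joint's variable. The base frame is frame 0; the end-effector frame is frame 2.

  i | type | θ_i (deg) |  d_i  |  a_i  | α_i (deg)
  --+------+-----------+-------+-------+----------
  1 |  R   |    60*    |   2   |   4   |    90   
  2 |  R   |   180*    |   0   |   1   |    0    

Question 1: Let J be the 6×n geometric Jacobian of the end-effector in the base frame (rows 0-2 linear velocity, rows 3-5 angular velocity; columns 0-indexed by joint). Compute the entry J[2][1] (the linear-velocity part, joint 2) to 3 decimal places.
axis z_1 = (0.8660,-0.5000,0.0000); lever o_n−o_1 = (-0.5000,-0.8660,0.0000)
cross product → J_v[:, 1] = (0.0000,-0.0000,-1.0000)
J_ω[:, 1] = z_1
entry J[2][1] = -1.0000

-1.000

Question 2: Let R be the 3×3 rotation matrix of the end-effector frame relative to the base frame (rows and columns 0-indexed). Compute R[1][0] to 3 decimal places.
-0.866

End-effector x-axis (col 0 of R) = (-0.5000,-0.8660,0.0000)
R[1][0] = -0.8660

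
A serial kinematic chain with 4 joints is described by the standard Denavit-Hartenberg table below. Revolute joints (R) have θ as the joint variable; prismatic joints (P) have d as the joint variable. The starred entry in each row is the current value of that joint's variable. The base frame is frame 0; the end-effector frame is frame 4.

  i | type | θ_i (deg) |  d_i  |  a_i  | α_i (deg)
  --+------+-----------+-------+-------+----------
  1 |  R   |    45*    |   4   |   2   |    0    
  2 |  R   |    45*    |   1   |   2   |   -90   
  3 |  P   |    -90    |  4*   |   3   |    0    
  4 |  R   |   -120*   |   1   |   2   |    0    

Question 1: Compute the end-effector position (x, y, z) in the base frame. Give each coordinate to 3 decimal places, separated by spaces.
after link 1: o_1 = (1.4142, 1.4142, 4.0000)
after link 2: o_2 = (1.4142, 3.4142, 5.0000)
after link 3: o_3 = (-2.5858, 3.4142, 8.0000)
after link 4: o_4 = (-3.5858, 1.6822, 7.0000)

-3.586 1.682 7.000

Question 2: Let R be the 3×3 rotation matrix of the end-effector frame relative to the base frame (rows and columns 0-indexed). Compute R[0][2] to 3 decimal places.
End-effector z-axis (col 2 of R) = (-1.0000,0.0000,0.0000)
R[0][2] = -1.0000

-1.000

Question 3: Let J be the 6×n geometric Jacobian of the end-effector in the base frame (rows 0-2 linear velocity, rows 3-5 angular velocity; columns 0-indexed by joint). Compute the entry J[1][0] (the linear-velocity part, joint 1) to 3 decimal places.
axis z_0 = ẑ; lever o_n−o_0 = (-3.5858,1.6822,7.0000)
cross product → J_v[:, 0] = (-1.6822,-3.5858,0.0000)
J_ω[:, 0] = z_0
entry J[1][0] = -3.5858

-3.586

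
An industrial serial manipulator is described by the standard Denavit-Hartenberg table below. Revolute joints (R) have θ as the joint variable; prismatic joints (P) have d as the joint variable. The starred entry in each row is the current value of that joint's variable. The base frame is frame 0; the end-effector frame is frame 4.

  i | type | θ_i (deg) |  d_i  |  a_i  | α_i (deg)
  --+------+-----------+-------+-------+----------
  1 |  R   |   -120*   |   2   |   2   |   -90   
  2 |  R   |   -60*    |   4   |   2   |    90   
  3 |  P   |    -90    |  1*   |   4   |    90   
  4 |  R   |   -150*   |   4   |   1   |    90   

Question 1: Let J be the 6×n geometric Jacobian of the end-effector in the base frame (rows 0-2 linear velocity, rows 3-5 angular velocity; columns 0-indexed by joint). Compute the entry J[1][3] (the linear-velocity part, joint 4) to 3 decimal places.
axis z_3 = (0.2500,0.4330,-0.8660); lever o_n−o_3 = (1.5335,0.9240,-3.7141)
cross product → J_v[:, 3] = (-0.8080,-0.3995,-0.4330)
J_ω[:, 3] = z_3
entry J[1][3] = -0.3995

-0.400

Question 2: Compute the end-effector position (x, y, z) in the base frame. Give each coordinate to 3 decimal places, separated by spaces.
after link 1: o_1 = (-1.0000, -1.7321, 2.0000)
after link 2: o_2 = (1.9641, -4.5981, 3.7321)
after link 3: o_3 = (-1.0670, -1.8481, 4.2321)
after link 4: o_4 = (0.4665, -0.9240, 0.5179)

0.467 -0.924 0.518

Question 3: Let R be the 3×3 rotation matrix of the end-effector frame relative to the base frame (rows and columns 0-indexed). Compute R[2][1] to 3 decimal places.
End-effector y-axis (col 1 of R) = (0.2500,0.4330,-0.8660)
R[2][1] = -0.8660

-0.866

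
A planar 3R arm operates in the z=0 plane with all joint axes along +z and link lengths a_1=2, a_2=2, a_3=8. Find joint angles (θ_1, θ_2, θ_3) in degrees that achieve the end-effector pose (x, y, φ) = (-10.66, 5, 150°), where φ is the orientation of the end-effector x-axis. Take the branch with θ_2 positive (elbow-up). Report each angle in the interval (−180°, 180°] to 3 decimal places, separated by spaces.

149.985 30.027 -30.013

wrist centre = target − a_3·(cos φ, sin φ) = (-3.7318, 1.0000)
cos θ_2 = (14.9263−2²−2²)/(2·2·2) = 0.8658; θ_2 = 30.0271° (elbow-up)
β = atan2(1.0000,-3.7318) = 164.9990°; ψ = atan2(1.0008,3.7316) = 15.0136°
θ_1 = β − ψ = 149.9855°
θ_3 = φ − θ_1 − θ_2 = -30.0126° (wrapped to (-180°,180°])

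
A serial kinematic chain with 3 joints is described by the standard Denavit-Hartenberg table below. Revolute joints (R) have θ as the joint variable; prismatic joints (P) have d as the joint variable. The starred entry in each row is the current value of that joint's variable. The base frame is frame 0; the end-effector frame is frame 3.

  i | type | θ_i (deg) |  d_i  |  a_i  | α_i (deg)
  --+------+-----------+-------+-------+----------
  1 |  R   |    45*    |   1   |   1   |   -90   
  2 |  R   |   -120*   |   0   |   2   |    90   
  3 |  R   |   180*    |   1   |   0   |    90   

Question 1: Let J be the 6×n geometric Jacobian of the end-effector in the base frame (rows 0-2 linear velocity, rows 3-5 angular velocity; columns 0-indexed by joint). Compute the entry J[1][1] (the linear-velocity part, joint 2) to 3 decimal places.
axis z_1 = (-0.7071,0.7071,0.0000); lever o_n−o_1 = (-1.3195,-1.3195,1.2321)
cross product → J_v[:, 1] = (0.8712,0.8712,1.8660)
J_ω[:, 1] = z_1
entry J[1][1] = 0.8712

0.871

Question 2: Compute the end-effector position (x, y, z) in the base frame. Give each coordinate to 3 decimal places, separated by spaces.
after link 1: o_1 = (0.7071, 0.7071, 1.0000)
after link 2: o_2 = (0.0000, 0.0000, 2.7321)
after link 3: o_3 = (-0.6124, -0.6124, 2.2321)

-0.612 -0.612 2.232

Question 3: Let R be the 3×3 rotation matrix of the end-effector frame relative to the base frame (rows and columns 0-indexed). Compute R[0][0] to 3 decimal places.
End-effector x-axis (col 0 of R) = (0.3536,0.3536,-0.8660)
R[0][0] = 0.3536

0.354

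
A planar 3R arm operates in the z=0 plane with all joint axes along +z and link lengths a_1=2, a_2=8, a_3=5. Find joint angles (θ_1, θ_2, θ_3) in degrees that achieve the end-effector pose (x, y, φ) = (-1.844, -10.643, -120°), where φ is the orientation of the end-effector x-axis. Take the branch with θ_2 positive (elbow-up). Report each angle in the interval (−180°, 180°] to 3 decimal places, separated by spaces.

134.977 150.016 -44.993

wrist centre = target − a_3·(cos φ, sin φ) = (0.6560, -6.3129)
cos θ_2 = (40.2827−2²−8²)/(2·2·8) = -0.8662; θ_2 = 150.0161° (elbow-up)
β = atan2(-6.3129,0.6560) = -84.0674°; ψ = atan2(3.9981,-4.9293) = 140.9553°
θ_1 = β − ψ = -225.0227°
θ_3 = φ − θ_1 − θ_2 = -44.9933° (wrapped to (-180°,180°])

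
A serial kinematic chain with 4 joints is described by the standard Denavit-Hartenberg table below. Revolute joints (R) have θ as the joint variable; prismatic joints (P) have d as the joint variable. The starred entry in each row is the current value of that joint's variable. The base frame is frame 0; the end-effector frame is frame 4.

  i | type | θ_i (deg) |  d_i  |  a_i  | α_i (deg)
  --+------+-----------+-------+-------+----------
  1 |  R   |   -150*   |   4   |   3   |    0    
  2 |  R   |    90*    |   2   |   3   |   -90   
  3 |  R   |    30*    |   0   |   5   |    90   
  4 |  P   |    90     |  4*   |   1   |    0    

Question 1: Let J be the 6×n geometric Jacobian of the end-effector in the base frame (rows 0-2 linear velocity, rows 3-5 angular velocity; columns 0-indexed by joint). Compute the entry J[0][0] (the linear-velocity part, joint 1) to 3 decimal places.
9.080

axis z_0 = ẑ; lever o_n−o_0 = (2.9330,-9.0801,6.9641)
cross product → J_v[:, 0] = (9.0801,2.9330,-0.0000)
J_ω[:, 0] = z_0
entry J[0][0] = 9.0801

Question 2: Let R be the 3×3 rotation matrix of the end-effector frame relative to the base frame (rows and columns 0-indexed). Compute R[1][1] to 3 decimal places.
End-effector y-axis (col 1 of R) = (-0.4330,0.7500,0.5000)
R[1][1] = 0.7500

0.750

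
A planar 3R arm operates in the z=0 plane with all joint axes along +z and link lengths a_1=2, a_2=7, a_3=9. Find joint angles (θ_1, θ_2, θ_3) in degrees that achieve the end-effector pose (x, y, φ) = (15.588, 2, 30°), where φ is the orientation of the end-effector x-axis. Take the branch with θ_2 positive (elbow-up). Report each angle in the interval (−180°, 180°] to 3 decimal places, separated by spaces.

wrist centre = target − a_3·(cos φ, sin φ) = (7.7938, -2.5000)
cos θ_2 = (66.9929−2²−7²)/(2·2·7) = 0.4997; θ_2 = 60.0168° (elbow-up)
β = atan2(-2.5000,7.7938) = -17.7846°; ψ = atan2(6.0632,5.4982) = 47.7977°
θ_1 = β − ψ = -65.5824°
θ_3 = φ − θ_1 − θ_2 = 35.5655° (wrapped to (-180°,180°])

-65.582 60.017 35.566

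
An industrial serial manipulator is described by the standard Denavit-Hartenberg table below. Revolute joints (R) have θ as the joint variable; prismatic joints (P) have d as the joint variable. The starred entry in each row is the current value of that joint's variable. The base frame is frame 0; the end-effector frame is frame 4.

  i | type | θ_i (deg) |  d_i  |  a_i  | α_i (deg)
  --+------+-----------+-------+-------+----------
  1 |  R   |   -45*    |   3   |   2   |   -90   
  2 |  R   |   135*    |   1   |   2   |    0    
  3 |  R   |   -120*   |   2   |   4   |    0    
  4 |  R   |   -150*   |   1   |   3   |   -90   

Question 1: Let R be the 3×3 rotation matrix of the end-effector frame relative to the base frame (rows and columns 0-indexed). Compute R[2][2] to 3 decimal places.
End-effector z-axis (col 2 of R) = (0.5000,-0.5000,0.7071)
R[2][2] = 0.7071

0.707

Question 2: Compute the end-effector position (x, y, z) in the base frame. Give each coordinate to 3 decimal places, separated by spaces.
after link 1: o_1 = (1.4142, -1.4142, 3.0000)
after link 2: o_2 = (1.1213, 0.2929, 1.5858)
after link 3: o_3 = (5.2676, -1.0249, 0.5505)
after link 4: o_4 = (4.4747, 1.1822, 2.6718)

4.475 1.182 2.672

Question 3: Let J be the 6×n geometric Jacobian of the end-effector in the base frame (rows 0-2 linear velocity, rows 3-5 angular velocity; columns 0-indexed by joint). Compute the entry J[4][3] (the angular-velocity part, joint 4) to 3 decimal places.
0.707

axis z_3 = (0.7071,0.7071,0.0000); lever o_n−o_3 = (-0.7929,2.2071,2.1213)
cross product → J_v[:, 3] = (1.5000,-1.5000,2.1213)
J_ω[:, 3] = z_3
entry J[4][3] = 0.7071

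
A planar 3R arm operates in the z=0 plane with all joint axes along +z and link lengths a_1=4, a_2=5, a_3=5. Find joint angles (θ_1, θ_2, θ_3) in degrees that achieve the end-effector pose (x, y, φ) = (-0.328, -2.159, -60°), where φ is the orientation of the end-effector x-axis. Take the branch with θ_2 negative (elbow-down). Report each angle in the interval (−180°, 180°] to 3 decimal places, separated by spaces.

-134.991 -135.009 -150.000

wrist centre = target − a_3·(cos φ, sin φ) = (-2.8280, 2.1711)
cos θ_2 = (12.7114−4²−5²)/(2·4·5) = -0.7072; θ_2 = -135.0088° (elbow-down)
β = atan2(2.1711,-2.8280) = 142.4856°; ψ = atan2(-3.5350,0.4639) = -82.5234°
θ_1 = β − ψ = 225.0090°
θ_3 = φ − θ_1 − θ_2 = -150.0002° (wrapped to (-180°,180°])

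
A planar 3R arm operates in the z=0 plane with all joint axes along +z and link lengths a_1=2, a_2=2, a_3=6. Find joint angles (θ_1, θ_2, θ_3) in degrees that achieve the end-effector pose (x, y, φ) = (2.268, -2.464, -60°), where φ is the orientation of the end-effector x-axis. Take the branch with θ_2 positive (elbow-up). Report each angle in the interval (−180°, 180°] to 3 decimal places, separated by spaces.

60.000 89.997 150.003

wrist centre = target − a_3·(cos φ, sin φ) = (-0.7320, 2.7322)
cos θ_2 = (8.0005−2²−2²)/(2·2·2) = 0.0001; θ_2 = 89.9966° (elbow-up)
β = atan2(2.7322,-0.7320) = 104.9985°; ψ = atan2(2.0000,2.0001) = 44.9983°
θ_1 = β − ψ = 60.0002°
θ_3 = φ − θ_1 − θ_2 = 150.0032° (wrapped to (-180°,180°])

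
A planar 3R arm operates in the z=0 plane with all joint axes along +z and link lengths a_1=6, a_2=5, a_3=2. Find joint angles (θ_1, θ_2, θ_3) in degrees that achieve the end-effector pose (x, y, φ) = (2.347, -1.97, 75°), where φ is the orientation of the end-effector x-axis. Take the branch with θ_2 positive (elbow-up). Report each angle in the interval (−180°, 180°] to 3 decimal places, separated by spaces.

-120.003 135.003 59.999

wrist centre = target − a_3·(cos φ, sin φ) = (1.8294, -3.9019)
cos θ_2 = (18.5710−6²−5²)/(2·6·5) = -0.7071; θ_2 = 135.0035° (elbow-up)
β = atan2(-3.9019,1.8294) = -64.8807°; ψ = atan2(3.5353,2.4643) = 55.1220°
θ_1 = β − ψ = -120.0028°
θ_3 = φ − θ_1 − θ_2 = 59.9993° (wrapped to (-180°,180°])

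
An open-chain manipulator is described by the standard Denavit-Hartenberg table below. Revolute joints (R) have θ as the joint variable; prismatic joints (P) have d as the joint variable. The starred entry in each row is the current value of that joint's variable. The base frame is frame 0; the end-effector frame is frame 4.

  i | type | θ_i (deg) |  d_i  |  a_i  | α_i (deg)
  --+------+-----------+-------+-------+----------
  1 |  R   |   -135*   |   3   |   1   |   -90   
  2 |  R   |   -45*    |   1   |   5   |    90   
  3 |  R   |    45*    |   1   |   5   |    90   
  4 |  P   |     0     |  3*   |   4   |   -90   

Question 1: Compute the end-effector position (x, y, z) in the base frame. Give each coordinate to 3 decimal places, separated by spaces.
-3.243 -10.657 13.243

after link 1: o_1 = (-0.7071, -0.7071, 3.0000)
after link 2: o_2 = (-2.5000, -3.9142, 6.5355)
after link 3: o_3 = (-1.2678, -7.6820, 9.7426)
after link 4: o_4 = (-3.2426, -10.6569, 13.2426)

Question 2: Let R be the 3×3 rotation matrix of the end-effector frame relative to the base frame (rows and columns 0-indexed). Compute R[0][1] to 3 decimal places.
0.854

End-effector y-axis (col 1 of R) = (0.8536,-0.1464,-0.5000)
R[0][1] = 0.8536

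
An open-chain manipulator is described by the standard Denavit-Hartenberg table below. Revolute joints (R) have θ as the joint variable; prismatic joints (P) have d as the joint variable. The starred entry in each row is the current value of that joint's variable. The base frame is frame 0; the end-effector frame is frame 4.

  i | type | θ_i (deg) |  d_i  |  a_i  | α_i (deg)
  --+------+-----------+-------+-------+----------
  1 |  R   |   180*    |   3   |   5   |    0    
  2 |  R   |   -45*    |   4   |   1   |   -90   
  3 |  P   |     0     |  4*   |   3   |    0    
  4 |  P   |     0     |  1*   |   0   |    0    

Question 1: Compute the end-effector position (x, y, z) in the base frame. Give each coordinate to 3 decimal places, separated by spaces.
after link 1: o_1 = (-5.0000, 0.0000, 3.0000)
after link 2: o_2 = (-5.7071, 0.7071, 7.0000)
after link 3: o_3 = (-10.6569, 0.0000, 7.0000)
after link 4: o_4 = (-11.3640, -0.7071, 7.0000)

-11.364 -0.707 7.000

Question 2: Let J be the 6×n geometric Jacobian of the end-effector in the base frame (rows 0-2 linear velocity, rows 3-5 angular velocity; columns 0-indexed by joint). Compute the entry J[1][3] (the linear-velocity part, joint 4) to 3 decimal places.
-0.707

prismatic axis z_3 = (-0.7071,-0.7071,0.0000)
J_v[:, 3] = z_3; J_ω[:, 3] = (0,0,0)
entry J[1][3] = -0.7071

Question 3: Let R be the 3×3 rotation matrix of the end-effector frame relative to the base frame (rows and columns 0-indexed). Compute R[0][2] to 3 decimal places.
End-effector z-axis (col 2 of R) = (-0.7071,-0.7071,0.0000)
R[0][2] = -0.7071

-0.707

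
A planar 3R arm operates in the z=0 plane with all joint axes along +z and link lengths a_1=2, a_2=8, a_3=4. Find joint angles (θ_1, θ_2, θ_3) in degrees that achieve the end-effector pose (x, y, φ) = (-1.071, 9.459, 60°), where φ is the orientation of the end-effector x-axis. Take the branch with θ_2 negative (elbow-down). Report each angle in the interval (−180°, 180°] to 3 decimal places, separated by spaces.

wrist centre = target − a_3·(cos φ, sin φ) = (-3.0710, 5.9949)
cos θ_2 = (45.3698−2²−8²)/(2·2·8) = -0.7072; θ_2 = -135.0069° (elbow-down)
β = atan2(5.9949,-3.0710) = 117.1247°; ψ = atan2(-5.6562,-3.6575) = -122.8886°
θ_1 = β − ψ = 240.0132°
θ_3 = φ − θ_1 − θ_2 = -45.0063° (wrapped to (-180°,180°])

-119.987 -135.007 -45.006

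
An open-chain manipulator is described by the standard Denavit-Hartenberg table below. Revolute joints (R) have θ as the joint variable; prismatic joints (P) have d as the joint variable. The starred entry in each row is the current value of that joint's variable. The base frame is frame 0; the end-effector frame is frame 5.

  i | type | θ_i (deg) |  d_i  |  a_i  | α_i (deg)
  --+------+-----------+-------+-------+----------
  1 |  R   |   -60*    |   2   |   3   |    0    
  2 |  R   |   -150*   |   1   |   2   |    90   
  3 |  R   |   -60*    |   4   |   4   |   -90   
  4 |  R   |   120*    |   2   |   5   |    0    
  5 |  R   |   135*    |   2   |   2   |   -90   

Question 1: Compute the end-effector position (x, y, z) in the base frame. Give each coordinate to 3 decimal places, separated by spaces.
-2.857 1.767 4.149

after link 1: o_1 = (1.5000, -2.5981, 2.0000)
after link 2: o_2 = (-0.2321, -1.5981, 3.0000)
after link 3: o_3 = (0.0359, 2.8660, -0.4641)
after link 4: o_4 = (-2.5466, -0.6429, 2.7010)
after link 5: o_5 = (-2.8566, 1.7667, 4.1492)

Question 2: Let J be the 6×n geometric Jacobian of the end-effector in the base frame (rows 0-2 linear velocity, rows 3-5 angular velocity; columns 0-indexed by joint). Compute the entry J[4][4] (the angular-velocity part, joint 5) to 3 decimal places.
axis z_4 = (-0.7500,0.4330,0.5000); lever o_n−o_4 = (-0.3099,2.4096,1.4483)
cross product → J_v[:, 4] = (-0.5777,0.9313,-1.6730)
J_ω[:, 4] = z_4
entry J[4][4] = 0.4330

0.433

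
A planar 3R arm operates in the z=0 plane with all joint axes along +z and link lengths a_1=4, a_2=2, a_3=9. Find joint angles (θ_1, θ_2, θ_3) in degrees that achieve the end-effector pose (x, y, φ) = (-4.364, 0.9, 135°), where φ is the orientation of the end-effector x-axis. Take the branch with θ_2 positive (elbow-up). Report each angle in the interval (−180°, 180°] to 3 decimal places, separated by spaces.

-79.796 30.012 -175.216

wrist centre = target − a_3·(cos φ, sin φ) = (2.0000, -5.4640)
cos θ_2 = (33.8547−4²−2²)/(2·4·2) = 0.8659; θ_2 = 30.0121° (elbow-up)
β = atan2(-5.4640,2.0000) = -69.8960°; ψ = atan2(1.0004,5.7318) = 9.9000°
θ_1 = β − ψ = -79.7960°
θ_3 = φ − θ_1 − θ_2 = -175.2161° (wrapped to (-180°,180°])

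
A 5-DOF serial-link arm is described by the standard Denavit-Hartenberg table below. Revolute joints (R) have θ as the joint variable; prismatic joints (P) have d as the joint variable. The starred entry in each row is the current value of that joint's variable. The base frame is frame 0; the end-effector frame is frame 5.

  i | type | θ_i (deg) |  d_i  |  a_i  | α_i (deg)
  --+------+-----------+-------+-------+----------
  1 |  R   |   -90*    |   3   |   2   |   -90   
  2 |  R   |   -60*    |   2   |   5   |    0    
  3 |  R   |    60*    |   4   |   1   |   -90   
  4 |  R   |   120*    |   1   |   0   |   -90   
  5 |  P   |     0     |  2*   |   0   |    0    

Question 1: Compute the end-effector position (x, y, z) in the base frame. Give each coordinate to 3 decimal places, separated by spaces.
7.000 -3.768 6.330

after link 1: o_1 = (0.0000, -2.0000, 3.0000)
after link 2: o_2 = (2.0000, -4.5000, 7.3301)
after link 3: o_3 = (6.0000, -5.5000, 7.3301)
after link 4: o_4 = (6.0000, -5.5000, 6.3301)
after link 5: o_5 = (7.0000, -3.7679, 6.3301)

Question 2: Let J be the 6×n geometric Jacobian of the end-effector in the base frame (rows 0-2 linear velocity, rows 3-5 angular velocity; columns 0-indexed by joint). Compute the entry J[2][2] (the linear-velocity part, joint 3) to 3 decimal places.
axis z_2 = (1.0000,0.0000,0.0000); lever o_n−o_2 = (5.0000,0.7321,-1.0000)
cross product → J_v[:, 2] = (-0.0000,1.0000,0.7321)
J_ω[:, 2] = z_2
entry J[2][2] = 0.7321

0.732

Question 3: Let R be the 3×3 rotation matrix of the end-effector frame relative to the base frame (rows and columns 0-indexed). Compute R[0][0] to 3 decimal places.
-0.866

End-effector x-axis (col 0 of R) = (-0.8660,0.5000,-0.0000)
R[0][0] = -0.8660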